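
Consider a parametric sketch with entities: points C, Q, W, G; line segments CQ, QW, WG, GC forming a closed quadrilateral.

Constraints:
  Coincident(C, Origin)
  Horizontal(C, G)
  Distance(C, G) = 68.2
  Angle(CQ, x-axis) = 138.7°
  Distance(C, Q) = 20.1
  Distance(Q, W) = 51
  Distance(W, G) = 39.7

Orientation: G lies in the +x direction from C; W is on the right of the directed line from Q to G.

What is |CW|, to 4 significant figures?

31.78

Checks: |QW| = 51.00 ✓; |WG| = 39.70 ✓.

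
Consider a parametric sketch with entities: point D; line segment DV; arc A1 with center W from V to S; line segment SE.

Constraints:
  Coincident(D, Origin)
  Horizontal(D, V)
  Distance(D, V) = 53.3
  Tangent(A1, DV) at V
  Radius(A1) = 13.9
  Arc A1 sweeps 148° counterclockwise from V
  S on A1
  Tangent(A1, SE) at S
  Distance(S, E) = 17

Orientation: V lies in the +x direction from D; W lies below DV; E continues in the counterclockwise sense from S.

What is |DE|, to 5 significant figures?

69.614

D is at the origin; DV is horizontal with |DV| = 53.3 and V on the +x side, so V = (53.300, 0.0000). A1 meets DV tangentially, so WV is at right angles to DV, so W = V + (0, -13.9) = (53.300, -13.900). On A1, V sits at bearing 90° from W; a 148° counterclockwise sweep puts S at bearing 238°, so S = W + 13.9·(cos 238°, sin 238°) = (45.934, -25.688). The tangent condition forces WS to be normal to SE, so SE runs along (−sin 238°, cos 238°); with |SE| = 17.0, E = (60.351, -34.696). Then |DE| = |E − D| = 69.614.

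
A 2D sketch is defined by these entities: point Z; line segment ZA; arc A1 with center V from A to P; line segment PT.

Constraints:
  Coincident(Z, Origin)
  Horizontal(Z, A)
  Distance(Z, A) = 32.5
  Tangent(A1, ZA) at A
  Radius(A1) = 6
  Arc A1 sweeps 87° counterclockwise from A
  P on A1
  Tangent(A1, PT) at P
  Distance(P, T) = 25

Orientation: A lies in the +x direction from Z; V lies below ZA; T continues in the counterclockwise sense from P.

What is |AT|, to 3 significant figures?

31.5

On A1, A sits at bearing 90° from V; an 87° counterclockwise sweep puts P at bearing 177°, so P = V + 6.0·(cos 177°, sin 177°) = (26.5, -5.69). Tangency of A1 to PT means the radius VP is perpendicular to PT, so PT runs along (−sin 177°, cos 177°); with |PT| = 25.0, T = (25.2, -30.7). Then |AT| = |T − A| = 31.5.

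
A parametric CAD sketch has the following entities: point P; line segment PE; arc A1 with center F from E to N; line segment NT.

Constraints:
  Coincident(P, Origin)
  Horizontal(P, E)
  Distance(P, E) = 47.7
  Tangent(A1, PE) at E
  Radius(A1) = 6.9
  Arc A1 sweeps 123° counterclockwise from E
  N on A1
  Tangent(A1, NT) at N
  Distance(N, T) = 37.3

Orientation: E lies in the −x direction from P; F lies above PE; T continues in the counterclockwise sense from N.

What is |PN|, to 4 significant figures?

43.25

P is at the origin; P and E share the same y with |PE| = 47.7 and E on the −x side, so E = (-47.70, 0.000). The tangent condition forces FE to be normal to PE, so F = E + (0, 6.9) = (-47.70, 6.900). On A1, E sits at bearing -90° from F; a 123° counterclockwise sweep puts N at bearing 33°, so N = F + 6.9·(cos 33°, sin 33°) = (-41.91, 10.66). Then |PN| = |N − P| = 43.25.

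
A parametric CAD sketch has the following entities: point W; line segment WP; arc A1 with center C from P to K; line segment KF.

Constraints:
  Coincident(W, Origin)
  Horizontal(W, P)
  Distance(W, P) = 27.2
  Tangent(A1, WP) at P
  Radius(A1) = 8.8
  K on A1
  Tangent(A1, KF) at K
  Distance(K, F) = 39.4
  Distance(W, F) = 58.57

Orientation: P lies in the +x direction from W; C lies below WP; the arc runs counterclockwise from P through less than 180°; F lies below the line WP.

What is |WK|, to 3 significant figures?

22.3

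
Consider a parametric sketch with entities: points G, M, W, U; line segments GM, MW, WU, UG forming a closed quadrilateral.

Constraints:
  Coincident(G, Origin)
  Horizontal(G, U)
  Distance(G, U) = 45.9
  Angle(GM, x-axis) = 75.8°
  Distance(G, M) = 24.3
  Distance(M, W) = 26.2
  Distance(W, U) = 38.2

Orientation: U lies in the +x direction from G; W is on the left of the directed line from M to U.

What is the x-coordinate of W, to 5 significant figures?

29.719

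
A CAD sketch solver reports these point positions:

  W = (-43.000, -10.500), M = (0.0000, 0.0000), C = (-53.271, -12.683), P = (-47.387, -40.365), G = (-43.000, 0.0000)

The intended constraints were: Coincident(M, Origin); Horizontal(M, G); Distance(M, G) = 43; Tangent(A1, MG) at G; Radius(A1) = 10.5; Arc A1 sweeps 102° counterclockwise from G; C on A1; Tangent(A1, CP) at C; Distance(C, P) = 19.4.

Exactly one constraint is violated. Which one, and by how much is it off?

Distance(C, P) = 19.4 — off by 8.90.

M = (0.00, 0.00) ✓; M.y = 0.00, G.y = 0.00 ✓; |MG| = 43.00 ✓; ∠(WG, GM) = 90.00° ✓; |WG| = 10.50 ✓; bearing(W→C) − bearing(W→G) = 102.0° ✓; |WC| = 10.50 ✓; ∠(WC, CP) = 90.00° ✓; |CP| = 28.30 ✗.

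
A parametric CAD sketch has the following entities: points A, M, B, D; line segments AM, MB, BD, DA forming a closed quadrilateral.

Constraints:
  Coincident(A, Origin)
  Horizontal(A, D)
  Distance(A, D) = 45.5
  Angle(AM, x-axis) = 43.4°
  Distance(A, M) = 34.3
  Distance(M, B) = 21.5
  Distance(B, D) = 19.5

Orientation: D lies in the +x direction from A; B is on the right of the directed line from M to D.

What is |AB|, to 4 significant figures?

26.20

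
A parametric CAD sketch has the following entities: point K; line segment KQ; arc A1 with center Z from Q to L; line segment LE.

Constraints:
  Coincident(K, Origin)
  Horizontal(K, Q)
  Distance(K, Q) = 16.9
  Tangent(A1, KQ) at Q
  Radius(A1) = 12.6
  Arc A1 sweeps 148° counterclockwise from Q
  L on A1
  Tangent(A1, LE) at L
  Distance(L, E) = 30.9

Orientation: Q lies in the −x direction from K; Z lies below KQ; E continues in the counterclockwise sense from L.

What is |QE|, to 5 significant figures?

44.207

On A1, Q sits at bearing 90° from Z; a 148° counterclockwise sweep puts L at bearing 238°, so L = Z + 12.6·(cos 238°, sin 238°) = (-23.577, -23.285). Tangency of A1 to LE means the radius ZL is perpendicular to LE, so LE runs along (−sin 238°, cos 238°); with |LE| = 30.9, E = (2.6277, -39.660). Then |QE| = |E − Q| = 44.207.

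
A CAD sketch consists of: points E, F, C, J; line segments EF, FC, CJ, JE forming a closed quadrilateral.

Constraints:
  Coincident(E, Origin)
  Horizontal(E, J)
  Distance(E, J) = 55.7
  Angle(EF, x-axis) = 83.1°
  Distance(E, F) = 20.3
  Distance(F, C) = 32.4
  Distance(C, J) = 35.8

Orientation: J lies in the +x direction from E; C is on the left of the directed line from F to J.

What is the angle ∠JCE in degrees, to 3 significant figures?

87.8°

Checks: E = (0.00, 0.00) ✓; |FC| = 32.40 ✓; |CJ| = 35.80 ✓.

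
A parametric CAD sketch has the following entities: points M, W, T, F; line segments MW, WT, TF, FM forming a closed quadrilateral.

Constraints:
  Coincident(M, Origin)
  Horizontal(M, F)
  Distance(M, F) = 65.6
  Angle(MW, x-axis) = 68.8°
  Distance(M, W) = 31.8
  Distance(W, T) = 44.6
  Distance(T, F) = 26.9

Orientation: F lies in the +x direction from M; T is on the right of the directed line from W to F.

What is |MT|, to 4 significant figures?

39.58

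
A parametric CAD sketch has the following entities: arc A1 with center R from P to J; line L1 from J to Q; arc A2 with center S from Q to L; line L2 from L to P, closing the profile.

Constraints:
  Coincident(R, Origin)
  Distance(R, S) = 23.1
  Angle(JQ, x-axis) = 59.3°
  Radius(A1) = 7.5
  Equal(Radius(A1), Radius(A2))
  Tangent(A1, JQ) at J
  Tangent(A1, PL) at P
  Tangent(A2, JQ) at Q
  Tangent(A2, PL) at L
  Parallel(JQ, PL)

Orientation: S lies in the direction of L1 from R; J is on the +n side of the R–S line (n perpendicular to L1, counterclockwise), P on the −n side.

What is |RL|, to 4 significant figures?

24.29

The slot axis is L1's direction at 59.3°, so u = (cos 59.3°, sin 59.3°) = (0.5105, 0.8599) and n = (−sin 59.3°, cos 59.3°) = (-0.8599, 0.5105). R is at the origin and S lies 23.1 along u from R, so S = 23.1·u = (11.79, 19.86). Tangency of A1 to both parallel lines with radius 7.5 puts J and P at R ± 7.5·n: J = (-6.449, 3.829), P = (6.449, -3.829). Equal radii place Q and L the same way about S: Q = S + 7.5·n = (5.345, 23.69), L = S − 7.5·n = (18.24, 16.03). Then |RL| = |L − R| = 24.29.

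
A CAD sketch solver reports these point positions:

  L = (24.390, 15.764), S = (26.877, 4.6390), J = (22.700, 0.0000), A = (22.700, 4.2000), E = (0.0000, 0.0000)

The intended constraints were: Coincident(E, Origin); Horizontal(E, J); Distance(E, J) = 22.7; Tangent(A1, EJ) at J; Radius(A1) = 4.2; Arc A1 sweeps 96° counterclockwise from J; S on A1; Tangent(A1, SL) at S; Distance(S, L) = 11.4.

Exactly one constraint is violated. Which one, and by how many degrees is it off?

Tangent(A1, SL) at S — off by 6.60°.

E = (0.00, 0.00) ✓; E.y = 0.00, J.y = 0.00 ✓; |EJ| = 22.70 ✓; ∠(AJ, JE) = 90.00° ✓; |AJ| = 4.200 ✓; bearing(A→S) − bearing(A→J) = 96.00° ✓; |AS| = 4.200 ✓; ∠(AS, SL) = 83.40° ✗; |SL| = 11.40 ✓.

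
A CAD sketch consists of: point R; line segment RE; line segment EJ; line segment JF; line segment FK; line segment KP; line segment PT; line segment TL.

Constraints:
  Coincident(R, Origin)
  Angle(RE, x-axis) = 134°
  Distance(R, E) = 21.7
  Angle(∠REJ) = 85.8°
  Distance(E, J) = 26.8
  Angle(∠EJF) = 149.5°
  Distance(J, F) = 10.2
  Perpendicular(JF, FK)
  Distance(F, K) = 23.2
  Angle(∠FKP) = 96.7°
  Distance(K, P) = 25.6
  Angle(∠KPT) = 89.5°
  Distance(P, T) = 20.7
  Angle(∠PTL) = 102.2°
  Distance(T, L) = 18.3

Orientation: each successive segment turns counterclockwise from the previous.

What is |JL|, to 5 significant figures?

0.19412

∠KPT = 89.5° gives PT at 162.50° from the x-axis; with |PT| = 20.7, T = (-24.017, 11.654). ∠PTL = 102.2° gives TL at -119.70° from the x-axis; with |TL| = 18.3, L = (-33.084, -4.2416). Then |JL| = |L − J| = 0.19412.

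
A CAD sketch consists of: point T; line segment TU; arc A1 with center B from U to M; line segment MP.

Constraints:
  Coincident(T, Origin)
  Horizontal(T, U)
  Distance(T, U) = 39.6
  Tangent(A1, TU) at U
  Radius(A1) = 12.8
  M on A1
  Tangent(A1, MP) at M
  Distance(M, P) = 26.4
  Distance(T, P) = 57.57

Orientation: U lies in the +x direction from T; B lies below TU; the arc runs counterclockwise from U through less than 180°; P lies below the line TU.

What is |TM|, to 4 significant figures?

33.43

Checks: |BM| = 12.80 ✓; ∠(BM, MP) = 90.00° ✓; |MP| = 26.40 ✓; |TP| = 57.57 ✓.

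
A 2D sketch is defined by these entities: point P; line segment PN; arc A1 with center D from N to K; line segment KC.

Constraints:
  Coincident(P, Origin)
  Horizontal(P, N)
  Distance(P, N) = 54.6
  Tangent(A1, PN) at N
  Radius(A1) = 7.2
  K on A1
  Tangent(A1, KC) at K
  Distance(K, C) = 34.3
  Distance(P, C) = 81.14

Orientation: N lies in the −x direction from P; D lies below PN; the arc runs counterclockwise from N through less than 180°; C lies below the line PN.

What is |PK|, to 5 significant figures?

61.667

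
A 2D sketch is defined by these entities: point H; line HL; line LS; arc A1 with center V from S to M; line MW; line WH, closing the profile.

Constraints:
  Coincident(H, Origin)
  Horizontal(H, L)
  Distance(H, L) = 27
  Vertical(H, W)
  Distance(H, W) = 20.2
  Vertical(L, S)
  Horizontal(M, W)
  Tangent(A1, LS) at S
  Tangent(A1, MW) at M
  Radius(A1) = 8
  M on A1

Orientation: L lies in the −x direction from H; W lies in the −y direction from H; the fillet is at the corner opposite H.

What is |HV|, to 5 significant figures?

22.580

H and W share the same x with |HW| = 20.2 and W on the −y side, so W = (0.0000, -20.200). The virtual corner opposite H is at (-27.000, -20.200). Since A1 is tangent to LS there, VS ⟂ LS and since A1 is tangent to MW there, VM ⟂ MW, with radius 8.0, so the center V sits 8.0 in from both sides at V = (-19.000, -12.200). Then |HV| = |V − H| = 22.580.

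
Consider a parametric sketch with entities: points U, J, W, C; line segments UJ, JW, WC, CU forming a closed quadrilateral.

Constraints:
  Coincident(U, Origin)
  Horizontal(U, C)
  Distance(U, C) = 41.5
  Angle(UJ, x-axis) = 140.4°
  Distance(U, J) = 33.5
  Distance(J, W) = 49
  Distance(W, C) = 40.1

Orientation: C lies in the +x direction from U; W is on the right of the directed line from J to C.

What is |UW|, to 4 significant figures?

17.45

U is at the origin; U and C share the same y with |UC| = 41.5 and C in +x, so C = (41.5, 0). UJ runs at 140.4° with |UJ| = 33.5, so J = (-25.81, 21.35). W is determined by |JW| = 49.0 and |WC| = 40.1 together: it lies at the intersection of circle(J, 49.0) and circle(C, 40.1). With |JC| = 70.62, the foot of the radical line on JC is 40.92 from J and the perpendicular offset is √(49.0² − 40.92²) = 26.95. Taking the right-of-JC solution: W = (5.047, -16.71).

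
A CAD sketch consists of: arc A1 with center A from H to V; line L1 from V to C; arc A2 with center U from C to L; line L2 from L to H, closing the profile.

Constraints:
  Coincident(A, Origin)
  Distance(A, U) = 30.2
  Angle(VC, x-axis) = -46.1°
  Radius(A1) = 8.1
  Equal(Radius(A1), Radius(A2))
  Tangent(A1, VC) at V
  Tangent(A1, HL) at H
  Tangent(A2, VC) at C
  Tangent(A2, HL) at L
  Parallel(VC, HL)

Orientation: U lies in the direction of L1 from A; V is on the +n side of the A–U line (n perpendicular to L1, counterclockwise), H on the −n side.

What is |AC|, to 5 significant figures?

31.267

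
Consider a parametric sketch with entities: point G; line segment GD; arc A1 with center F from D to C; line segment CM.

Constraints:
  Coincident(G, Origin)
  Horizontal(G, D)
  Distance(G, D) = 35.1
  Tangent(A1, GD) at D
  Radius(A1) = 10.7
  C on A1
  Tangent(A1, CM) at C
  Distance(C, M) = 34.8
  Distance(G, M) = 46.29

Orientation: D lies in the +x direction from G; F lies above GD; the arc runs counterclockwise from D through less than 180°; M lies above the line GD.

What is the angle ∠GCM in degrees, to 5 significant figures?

67.807°

G is at the origin; GD is horizontal with |GD| = 35.1 and D on the +x side, so D = (35.100, 0.0000). A1 meets GD tangentially, so FD is at right angles to GD, so F = D + (0, 10.7) = (35.100, 10.700). Since FC ⟂ CM (tangency), |FM| = √(10.7² + 34.8²) = 36.408 regardless of where C sits on A1. So M lies on both circle(G, 46.29) and circle(F, 36.408); the above-GD intersection is M = (17.796, 42.733). C is the foot of the tangent from M: C = (42.604, 18.328).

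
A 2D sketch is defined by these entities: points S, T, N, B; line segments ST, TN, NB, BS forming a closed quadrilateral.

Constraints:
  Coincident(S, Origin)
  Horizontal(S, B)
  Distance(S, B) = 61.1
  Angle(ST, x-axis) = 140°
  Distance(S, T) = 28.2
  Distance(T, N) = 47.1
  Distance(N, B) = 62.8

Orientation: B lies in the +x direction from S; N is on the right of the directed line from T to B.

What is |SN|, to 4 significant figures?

22.51

Checks: |TN| = 47.10 ✓; |NB| = 62.80 ✓.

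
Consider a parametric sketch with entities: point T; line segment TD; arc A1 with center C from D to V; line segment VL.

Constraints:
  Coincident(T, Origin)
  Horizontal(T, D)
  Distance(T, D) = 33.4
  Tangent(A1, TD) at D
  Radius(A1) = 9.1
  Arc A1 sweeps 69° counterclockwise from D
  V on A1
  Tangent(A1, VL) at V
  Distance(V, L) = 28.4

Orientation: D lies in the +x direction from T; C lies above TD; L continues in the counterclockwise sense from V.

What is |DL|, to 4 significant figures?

37.35

On A1, D sits at bearing -90° from C; a 69° counterclockwise sweep puts V at bearing -21°, so V = C + 9.1·(cos -21°, sin -21°) = (41.90, 5.839). A1 meets VL tangentially, so CV is at right angles to VL, so VL runs along (−sin -21°, cos -21°); with |VL| = 28.4, L = (52.07, 32.35). Then |DL| = |L − D| = 37.35.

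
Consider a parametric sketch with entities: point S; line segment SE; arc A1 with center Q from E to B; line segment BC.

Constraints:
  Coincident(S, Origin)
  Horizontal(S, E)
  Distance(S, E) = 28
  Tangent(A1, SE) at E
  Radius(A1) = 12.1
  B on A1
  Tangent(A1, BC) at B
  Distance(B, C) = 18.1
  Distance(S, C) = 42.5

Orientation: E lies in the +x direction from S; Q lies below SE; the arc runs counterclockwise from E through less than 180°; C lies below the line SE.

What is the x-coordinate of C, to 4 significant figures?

25.81

S is at the origin; SE is horizontal with |SE| = 28.0 and E on the +x side, so E = (28.00, 0.000). The tangent condition forces QE to be normal to SE, so Q = E + (0, -12.1) = (28.00, -12.10). Since QB ⟂ BC (tangency), |QC| = √(12.1² + 18.1²) = 21.77 regardless of where B sits on A1. So C lies on both circle(S, 42.5) and circle(Q, 21.77); the below-SE intersection is C = (25.81, -33.76). B is the foot of the tangent from C: B = (17.32, -17.78).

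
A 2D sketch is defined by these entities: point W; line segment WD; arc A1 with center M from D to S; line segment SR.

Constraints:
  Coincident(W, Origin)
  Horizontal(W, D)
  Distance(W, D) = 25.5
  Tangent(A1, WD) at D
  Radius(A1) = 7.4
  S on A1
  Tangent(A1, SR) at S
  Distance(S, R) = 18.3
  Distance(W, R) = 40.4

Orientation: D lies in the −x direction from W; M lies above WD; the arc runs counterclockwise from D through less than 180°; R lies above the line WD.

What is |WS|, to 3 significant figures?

22.9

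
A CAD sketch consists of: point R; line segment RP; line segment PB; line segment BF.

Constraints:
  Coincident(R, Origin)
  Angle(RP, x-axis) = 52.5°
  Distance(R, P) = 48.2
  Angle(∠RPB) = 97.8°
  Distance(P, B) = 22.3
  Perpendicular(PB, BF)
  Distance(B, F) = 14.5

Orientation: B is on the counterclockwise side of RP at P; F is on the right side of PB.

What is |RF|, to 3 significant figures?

68.6

R is at the origin; RP runs at 52.5° with length 48.2, so P = 48.2·(cos 52.5°, sin 52.5°) = (29.3, 38.2). ∠RPB = 97.8°, so PB runs at 52.5° + (180° − 97.8°) = 135° from the x-axis; with |PB| = 22.3, B = P + 22.3·(cos 135°, sin 135°) = (13.7, 54.1). PB ⟂ BF; with |BF| = 14.5 on the right of PB, F = B + 14.5·(0.711, 0.703) = (24.0, 64.3). Then |RF| = |F − R| = 68.6.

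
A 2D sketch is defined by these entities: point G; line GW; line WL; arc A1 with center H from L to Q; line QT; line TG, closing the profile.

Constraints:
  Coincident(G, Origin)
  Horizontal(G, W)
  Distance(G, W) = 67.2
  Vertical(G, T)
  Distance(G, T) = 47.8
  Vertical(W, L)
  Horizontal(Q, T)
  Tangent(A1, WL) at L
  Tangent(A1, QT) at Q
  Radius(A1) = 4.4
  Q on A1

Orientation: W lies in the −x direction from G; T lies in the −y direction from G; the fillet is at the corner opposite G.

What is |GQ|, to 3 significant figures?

78.9

G is at the origin; G and W share the same y with |GW| = 67.2 and W on the −x side, so W = (-67.2, 0.00). G and T share the same x with |GT| = 47.8 and T on the −y side, so T = (0.00, -47.8). The virtual corner opposite G is at (-67.2, -47.8). The tangent condition forces HL to be normal to WL and A1 meets QT tangentially, so HQ is at right angles to QT, with radius 4.4, so the center H sits 4.4 in from both sides at H = (-62.8, -43.4). That places the tangent points at L = (-67.2, -43.4) on WL and Q = (-62.8, -47.8) on QT. Then |GQ| = |Q − G| = 78.9.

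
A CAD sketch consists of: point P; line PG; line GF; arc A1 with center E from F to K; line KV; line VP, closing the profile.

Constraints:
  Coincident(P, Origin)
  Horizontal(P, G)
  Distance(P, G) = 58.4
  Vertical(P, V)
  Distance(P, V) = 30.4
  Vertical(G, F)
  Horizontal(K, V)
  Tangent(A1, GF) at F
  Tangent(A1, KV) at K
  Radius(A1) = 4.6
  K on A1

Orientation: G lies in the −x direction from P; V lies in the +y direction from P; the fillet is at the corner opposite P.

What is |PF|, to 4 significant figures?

63.85

P is at the origin; P and G share the same y with |PG| = 58.4 and G on the −x side, so G = (-58.40, 0.000). PV is vertical with |PV| = 30.4 and V on the +y side, so V = (0.000, 30.40). The virtual corner opposite P is at (-58.40, 30.40). A1 meets GF tangentially, so EF is at right angles to GF and tangency of A1 to KV means the radius EK is perpendicular to KV, with radius 4.6, so the center E sits 4.6 in from both sides at E = (-53.80, 25.80). That places the tangent points at F = (-58.40, 25.80) on GF and K = (-53.80, 30.40) on KV. Then |PF| = |F − P| = 63.85.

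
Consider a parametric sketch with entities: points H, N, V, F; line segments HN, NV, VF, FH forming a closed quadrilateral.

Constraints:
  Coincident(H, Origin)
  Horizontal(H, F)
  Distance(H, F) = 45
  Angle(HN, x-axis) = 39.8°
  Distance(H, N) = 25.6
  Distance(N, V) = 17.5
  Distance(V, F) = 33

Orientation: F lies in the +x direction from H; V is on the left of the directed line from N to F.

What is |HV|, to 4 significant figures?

42.93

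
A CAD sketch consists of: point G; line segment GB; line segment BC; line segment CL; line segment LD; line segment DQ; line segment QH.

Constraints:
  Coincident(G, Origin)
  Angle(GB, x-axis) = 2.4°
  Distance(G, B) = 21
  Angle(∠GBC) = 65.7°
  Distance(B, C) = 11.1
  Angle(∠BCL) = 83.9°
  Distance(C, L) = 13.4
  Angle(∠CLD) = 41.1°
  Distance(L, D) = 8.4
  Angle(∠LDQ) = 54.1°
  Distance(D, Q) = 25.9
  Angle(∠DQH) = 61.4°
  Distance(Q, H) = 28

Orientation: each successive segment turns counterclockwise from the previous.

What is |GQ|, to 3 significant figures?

25.3

G is at the origin; GB runs at 2.4° with length 21.0, so B = (21.0, 0.879). ∠GBC = 65.7° gives BC at 117° from the x-axis; with |BC| = 11.1, C = (16.0, 10.8). ∠BCL = 83.9° gives CL at -147° from the x-axis; with |CL| = 13.4, L = (4.73, 3.54). ∠CLD = 41.1° gives LD at -8.30° from the x-axis; with |LD| = 8.4, D = (13.0, 2.32). ∠LDQ = 54.1° gives DQ at 118° from the x-axis; with |DQ| = 25.9, Q = (1.04, 25.3). Then |GQ| = |Q − G| = 25.3.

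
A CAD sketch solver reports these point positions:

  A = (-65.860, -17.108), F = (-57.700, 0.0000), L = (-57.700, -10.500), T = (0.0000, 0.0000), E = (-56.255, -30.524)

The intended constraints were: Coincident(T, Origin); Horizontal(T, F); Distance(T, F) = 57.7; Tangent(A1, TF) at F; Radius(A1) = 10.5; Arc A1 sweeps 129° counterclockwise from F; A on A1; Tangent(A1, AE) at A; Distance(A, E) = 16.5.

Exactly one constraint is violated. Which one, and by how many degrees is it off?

Tangent(A1, AE) at A — off by 3.40°.

T = (0.00, 0.00) ✓; T.y = 0.00, F.y = 0.00 ✓; |TF| = 57.70 ✓; ∠(LF, FT) = 90.00° ✓; |LF| = 10.50 ✓; bearing(L→A) − bearing(L→F) = 129.0° ✓; |LA| = 10.50 ✓; ∠(LA, AE) = 93.40° ✗; |AE| = 16.50 ✓.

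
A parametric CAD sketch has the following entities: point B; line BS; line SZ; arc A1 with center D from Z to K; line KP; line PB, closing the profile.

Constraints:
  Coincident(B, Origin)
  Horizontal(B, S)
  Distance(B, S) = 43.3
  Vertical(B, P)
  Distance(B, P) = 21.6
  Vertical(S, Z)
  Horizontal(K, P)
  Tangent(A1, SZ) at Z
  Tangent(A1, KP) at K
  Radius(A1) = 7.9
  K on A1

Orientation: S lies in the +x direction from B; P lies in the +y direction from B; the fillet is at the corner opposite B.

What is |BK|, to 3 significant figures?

41.5

B is at the origin; B and S share the same y with |BS| = 43.3 and S on the +x side, so S = (43.3, 0.00). B and P share the same x with |BP| = 21.6 and P on the +y side, so P = (0.00, 21.6). The virtual corner opposite B is at (43.3, 21.6). Tangency of A1 to SZ means the radius DZ is perpendicular to SZ and since A1 is tangent to KP there, DK ⟂ KP, with radius 7.9, so the center D sits 7.9 in from both sides at D = (35.4, 13.7). That places the tangent points at Z = (43.3, 13.7) on SZ and K = (35.4, 21.6) on KP. Then |BK| = |K − B| = 41.5.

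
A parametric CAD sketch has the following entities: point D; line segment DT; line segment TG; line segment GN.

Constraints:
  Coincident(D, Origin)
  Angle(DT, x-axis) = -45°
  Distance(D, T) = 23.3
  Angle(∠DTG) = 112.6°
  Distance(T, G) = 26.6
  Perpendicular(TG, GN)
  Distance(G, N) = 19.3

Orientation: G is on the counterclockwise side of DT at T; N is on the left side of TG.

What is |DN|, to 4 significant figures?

35.62

D is at the origin; DT runs at -45.0° with length 23.3, so T = 23.3·(cos -45.0°, sin -45.0°) = (16.48, -16.48). ∠DTG = 112.6°, so TG runs at -45.0° + (180° − 112.6°) = 22.40° from the x-axis; with |TG| = 26.6, G = T + 26.6·(cos 22.40°, sin 22.40°) = (41.07, -6.339). TG ⟂ GN; with |GN| = 19.3 on the left of TG, N = G + 19.3·(-0.3811, 0.9245) = (33.71, 11.50). Then |DN| = |N − D| = 35.62.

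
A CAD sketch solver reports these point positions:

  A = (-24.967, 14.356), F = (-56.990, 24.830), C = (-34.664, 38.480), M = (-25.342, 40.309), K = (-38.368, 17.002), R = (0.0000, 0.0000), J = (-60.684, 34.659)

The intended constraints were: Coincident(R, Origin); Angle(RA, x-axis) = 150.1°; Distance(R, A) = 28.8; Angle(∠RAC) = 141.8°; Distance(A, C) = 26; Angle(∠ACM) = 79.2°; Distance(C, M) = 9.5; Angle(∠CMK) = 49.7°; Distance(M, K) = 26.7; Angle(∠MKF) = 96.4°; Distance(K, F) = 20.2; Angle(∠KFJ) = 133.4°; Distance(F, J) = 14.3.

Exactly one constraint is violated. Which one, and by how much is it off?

Distance(F, J) = 14.3 — off by 3.80.

R = (0.00, 0.00) ✓; RA at 150.1° ✓; |RA| = 28.80 ✓; ∠RAC = 141.8° ✓; |AC| = 26.00 ✓; ∠ACM = 79.20° ✓; |CM| = 9.500 ✓; ∠CMK = 49.70° ✓; |MK| = 26.70 ✓; ∠MKF = 96.40° ✓; |KF| = 20.20 ✓; ∠KFJ = 133.4° ✓; |FJ| = 10.50 ✗.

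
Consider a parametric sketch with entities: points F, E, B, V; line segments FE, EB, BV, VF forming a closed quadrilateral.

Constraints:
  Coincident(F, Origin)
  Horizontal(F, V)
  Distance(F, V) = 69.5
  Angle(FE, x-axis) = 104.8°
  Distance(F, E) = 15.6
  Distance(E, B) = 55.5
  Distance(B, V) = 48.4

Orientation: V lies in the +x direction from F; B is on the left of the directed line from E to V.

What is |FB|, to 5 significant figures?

61.115

Checks: |EB| = 55.50 ✓; |BV| = 48.40 ✓.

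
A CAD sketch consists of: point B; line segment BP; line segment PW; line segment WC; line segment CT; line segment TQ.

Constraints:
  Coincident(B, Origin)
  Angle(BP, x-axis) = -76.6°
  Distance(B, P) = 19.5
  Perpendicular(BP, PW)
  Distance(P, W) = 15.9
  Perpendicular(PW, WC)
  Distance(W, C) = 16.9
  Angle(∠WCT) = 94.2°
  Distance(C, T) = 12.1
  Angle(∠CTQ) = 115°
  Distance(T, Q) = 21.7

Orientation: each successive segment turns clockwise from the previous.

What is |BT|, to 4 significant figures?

4.198

B is at the origin; BP runs at -76.6° with length 19.5, so P = (4.519, -18.97). The perpendicularity gives PW at right angles to BP, so PW runs at -166.6°; with |PW| = 15.9, W = (-10.95, -22.65). PW ⟂ WC, so WC runs at 103.4°; with |WC| = 16.9, C = (-14.86, -6.214). ∠WCT = 94.2° gives CT at 17.60° from the x-axis; with |CT| = 12.1, T = (-3.331, -2.555). Then |BT| = |T − B| = 4.198.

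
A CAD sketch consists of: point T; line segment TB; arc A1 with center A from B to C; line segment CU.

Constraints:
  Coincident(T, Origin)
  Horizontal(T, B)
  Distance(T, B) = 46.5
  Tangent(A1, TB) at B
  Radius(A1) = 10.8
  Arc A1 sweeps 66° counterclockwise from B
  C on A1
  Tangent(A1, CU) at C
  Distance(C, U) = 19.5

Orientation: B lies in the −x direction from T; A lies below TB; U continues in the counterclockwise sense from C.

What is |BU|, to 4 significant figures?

30.06

On A1, B sits at bearing 90° from A; a 66° counterclockwise sweep puts C at bearing 156°, so C = A + 10.8·(cos 156°, sin 156°) = (-56.37, -6.407). A1 meets CU tangentially, so AC is at right angles to CU, so CU runs along (−sin 156°, cos 156°); with |CU| = 19.5, U = (-64.30, -24.22). Then |BU| = |U − B| = 30.06.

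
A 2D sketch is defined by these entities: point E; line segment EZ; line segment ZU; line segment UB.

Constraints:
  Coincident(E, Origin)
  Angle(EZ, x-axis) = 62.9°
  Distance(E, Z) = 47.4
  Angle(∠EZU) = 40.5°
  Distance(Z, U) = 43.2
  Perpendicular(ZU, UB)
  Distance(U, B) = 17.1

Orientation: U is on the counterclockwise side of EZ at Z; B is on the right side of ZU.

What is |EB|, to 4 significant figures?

48.42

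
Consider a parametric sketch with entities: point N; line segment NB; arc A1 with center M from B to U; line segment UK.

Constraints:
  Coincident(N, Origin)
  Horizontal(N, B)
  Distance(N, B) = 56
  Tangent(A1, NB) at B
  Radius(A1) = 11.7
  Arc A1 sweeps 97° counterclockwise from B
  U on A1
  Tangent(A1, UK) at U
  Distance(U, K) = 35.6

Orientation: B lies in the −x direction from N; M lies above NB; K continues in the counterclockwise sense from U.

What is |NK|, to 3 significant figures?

68.7

On A1, B sits at bearing -90° from M; a 97° counterclockwise sweep puts U at bearing 7°, so U = M + 11.7·(cos 7°, sin 7°) = (-44.4, 13.1). A1 meets UK tangentially, so MU is at right angles to UK, so UK runs along (−sin 7°, cos 7°); with |UK| = 35.6, K = (-48.7, 48.5). Then |NK| = |K − N| = 68.7.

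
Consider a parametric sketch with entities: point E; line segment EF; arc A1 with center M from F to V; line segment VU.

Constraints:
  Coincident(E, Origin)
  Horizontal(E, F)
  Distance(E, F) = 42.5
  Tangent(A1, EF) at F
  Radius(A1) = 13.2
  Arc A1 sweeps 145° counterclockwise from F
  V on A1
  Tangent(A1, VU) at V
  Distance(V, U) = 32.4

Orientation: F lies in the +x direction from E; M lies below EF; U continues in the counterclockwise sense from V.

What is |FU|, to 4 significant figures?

46.63

On A1, F sits at bearing 90° from M; a 145° counterclockwise sweep puts V at bearing 235°, so V = M + 13.2·(cos 235°, sin 235°) = (34.93, -24.01). A1 meets VU tangentially, so MV is at right angles to VU, so VU runs along (−sin 235°, cos 235°); with |VU| = 32.4, U = (61.47, -42.60). Then |FU| = |U − F| = 46.63.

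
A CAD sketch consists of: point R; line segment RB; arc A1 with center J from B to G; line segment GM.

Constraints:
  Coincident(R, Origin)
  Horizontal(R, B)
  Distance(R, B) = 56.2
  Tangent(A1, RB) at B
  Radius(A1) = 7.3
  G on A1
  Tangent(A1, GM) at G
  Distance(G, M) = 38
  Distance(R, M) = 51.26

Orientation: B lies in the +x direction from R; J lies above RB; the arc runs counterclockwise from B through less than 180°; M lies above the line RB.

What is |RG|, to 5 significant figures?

62.499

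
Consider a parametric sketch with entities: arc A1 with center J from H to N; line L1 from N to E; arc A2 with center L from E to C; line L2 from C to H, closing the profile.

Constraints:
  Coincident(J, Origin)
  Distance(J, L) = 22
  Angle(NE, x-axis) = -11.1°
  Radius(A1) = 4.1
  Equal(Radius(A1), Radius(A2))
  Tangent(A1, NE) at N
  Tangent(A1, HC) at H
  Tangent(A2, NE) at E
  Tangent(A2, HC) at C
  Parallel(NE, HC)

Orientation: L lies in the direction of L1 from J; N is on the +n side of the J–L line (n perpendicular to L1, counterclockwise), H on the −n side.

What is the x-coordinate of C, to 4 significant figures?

20.80

The slot axis is L1's direction at -11.1°, so u = (cos -11.1°, sin -11.1°) = (0.9813, -0.1925) and n = (−sin -11.1°, cos -11.1°) = (0.1925, 0.9813). J is at the origin and L lies 22.0 along u from J, so L = 22.0·u = (21.59, -4.235). Tangency of A1 to both parallel lines with radius 4.1 puts N and H at J ± 4.1·n: N = (0.7893, 4.023), H = (-0.7893, -4.023). Equal radii place E and C the same way about L: E = L + 4.1·n = (22.38, -0.2122), C = L − 4.1·n = (20.80, -8.259). So C.x = 20.80.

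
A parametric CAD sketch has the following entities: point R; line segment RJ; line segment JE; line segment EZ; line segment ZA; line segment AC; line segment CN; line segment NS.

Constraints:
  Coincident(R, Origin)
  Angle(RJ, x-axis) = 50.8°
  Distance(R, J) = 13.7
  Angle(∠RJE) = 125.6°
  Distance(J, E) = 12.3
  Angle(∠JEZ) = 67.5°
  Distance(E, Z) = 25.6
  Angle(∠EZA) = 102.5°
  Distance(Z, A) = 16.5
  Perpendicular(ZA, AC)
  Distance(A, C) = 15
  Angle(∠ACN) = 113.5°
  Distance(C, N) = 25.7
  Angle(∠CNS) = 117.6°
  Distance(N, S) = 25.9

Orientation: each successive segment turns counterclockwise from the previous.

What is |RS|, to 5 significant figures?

39.746

∠ACN = 113.5° gives CN at 91.700° from the x-axis; with |CN| = 25.7, N = (5.0139, 23.977). ∠CNS = 117.6° gives NS at 154.10° from the x-axis; with |NS| = 25.9, S = (-18.285, 35.290). Then |RS| = |S − R| = 39.746.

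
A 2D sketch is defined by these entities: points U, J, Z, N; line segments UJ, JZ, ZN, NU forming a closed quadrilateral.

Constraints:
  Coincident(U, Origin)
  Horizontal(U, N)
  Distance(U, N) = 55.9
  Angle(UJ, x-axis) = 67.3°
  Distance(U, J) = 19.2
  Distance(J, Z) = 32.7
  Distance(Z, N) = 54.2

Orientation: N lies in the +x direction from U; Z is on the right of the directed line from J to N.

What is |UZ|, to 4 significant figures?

15.25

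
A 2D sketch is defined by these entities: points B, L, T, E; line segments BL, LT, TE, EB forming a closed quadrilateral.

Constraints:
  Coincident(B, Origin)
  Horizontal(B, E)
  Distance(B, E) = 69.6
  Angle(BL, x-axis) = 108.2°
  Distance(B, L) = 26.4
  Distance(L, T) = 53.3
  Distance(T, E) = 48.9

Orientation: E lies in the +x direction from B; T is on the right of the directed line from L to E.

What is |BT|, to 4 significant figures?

29.59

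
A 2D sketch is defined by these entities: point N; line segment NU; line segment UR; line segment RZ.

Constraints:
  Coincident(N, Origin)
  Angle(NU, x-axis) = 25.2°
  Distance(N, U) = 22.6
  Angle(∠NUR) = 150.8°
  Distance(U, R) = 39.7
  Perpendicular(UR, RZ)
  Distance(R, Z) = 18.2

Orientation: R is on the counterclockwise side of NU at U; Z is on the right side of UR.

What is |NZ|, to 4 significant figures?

66.23

N is at the origin; NU runs at 25.2° with length 22.6, so U = 22.6·(cos 25.2°, sin 25.2°) = (20.45, 9.623). ∠NUR = 150.8°, so UR runs at 25.2° + (180° − 150.8°) = 54.40° from the x-axis; with |UR| = 39.7, R = U + 39.7·(cos 54.40°, sin 54.40°) = (43.56, 41.90). The perpendicularity gives RZ at right angles to UR; with |RZ| = 18.2 on the right of UR, Z = R + 18.2·(0.8131, -0.5821) = (58.36, 31.31). Then |NZ| = |Z − N| = 66.23.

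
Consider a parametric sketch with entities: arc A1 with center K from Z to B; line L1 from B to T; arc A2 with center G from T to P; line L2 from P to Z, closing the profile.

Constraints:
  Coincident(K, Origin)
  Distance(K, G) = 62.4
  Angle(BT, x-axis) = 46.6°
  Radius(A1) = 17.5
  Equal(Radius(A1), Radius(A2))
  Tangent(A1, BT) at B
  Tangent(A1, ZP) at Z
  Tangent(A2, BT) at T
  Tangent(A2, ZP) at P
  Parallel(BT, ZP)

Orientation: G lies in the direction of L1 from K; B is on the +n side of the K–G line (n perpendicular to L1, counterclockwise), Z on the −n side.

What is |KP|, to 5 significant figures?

64.807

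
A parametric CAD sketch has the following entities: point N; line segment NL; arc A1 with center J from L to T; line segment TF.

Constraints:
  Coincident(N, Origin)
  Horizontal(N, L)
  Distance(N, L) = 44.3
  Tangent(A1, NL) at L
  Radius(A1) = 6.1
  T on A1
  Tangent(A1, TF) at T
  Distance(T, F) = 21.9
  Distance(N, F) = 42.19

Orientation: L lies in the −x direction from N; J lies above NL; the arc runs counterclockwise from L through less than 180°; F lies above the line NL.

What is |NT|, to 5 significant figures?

38.653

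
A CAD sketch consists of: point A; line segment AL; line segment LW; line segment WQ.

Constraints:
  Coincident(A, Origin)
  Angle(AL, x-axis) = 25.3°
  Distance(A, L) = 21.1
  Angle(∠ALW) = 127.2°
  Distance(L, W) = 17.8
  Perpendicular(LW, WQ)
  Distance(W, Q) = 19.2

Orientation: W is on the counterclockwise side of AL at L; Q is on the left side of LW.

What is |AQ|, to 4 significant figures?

30.65

A is at the origin; AL runs at 25.3° with length 21.1, so L = 21.1·(cos 25.3°, sin 25.3°) = (19.08, 9.017). ∠ALW = 127.2°, so LW runs at 25.3° + (180° − 127.2°) = 78.10° from the x-axis; with |LW| = 17.8, W = L + 17.8·(cos 78.10°, sin 78.10°) = (22.75, 26.43). LW is perpendicular to WQ; with |WQ| = 19.2 on the left of LW, Q = W + 19.2·(-0.9785, 0.2062) = (3.959, 30.39). Then |AQ| = |Q − A| = 30.65.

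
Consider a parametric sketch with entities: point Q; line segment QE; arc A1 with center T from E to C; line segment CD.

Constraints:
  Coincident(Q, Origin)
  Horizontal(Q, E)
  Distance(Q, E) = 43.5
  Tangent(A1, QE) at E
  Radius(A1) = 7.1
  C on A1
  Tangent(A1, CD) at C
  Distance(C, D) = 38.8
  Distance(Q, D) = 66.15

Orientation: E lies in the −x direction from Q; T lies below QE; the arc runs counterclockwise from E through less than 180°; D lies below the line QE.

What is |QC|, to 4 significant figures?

51.16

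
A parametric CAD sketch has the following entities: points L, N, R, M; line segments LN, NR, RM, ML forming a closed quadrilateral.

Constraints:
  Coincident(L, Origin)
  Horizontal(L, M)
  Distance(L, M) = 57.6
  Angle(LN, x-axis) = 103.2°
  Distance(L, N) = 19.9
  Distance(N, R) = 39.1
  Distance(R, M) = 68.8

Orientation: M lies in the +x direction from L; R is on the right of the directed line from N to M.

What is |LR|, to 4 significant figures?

21.25

Checks: |NR| = 39.10 ✓; |RM| = 68.80 ✓.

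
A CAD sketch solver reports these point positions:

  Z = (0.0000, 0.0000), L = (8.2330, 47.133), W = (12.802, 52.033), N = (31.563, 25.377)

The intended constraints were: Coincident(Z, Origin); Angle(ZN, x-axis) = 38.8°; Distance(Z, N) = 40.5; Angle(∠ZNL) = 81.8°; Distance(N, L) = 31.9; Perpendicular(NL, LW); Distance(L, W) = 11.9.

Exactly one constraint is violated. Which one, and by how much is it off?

Distance(L, W) = 11.9 — off by 5.20.

Z = (0.00, 0.00) ✓; ZN at 38.80° ✓; |ZN| = 40.50 ✓; ∠ZNL = 81.80° ✓; |NL| = 31.90 ✓; ∠(NL, LW) = 90.00° ✓; |LW| = 6.700 ✗.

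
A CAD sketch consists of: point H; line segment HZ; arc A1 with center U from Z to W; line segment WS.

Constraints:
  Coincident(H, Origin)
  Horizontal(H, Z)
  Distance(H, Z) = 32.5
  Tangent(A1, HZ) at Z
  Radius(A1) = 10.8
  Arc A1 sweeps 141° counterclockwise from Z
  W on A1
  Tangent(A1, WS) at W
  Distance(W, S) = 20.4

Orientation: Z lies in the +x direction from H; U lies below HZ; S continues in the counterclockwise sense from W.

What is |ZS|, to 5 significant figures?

33.287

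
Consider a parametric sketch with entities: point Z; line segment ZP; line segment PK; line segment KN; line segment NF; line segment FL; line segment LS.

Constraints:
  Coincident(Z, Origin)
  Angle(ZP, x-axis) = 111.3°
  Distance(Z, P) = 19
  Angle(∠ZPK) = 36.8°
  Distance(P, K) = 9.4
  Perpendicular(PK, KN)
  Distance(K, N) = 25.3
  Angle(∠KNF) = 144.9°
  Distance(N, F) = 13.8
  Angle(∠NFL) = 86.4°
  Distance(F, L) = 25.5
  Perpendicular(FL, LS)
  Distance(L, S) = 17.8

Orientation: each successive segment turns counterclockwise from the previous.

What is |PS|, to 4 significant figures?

9.951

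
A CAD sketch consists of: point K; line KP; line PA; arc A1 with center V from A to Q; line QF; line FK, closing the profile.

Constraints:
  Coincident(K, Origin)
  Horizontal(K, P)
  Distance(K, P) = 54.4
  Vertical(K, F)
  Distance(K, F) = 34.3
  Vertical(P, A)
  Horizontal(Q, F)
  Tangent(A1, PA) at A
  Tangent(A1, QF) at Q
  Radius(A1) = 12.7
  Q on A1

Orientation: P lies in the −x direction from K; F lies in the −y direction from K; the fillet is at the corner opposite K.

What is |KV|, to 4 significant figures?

46.96

KF is vertical with |KF| = 34.3 and F on the −y side, so F = (0.000, -34.30). The virtual corner opposite K is at (-54.40, -34.30). The tangent condition forces VA to be normal to PA and A1 meets QF tangentially, so VQ is at right angles to QF, with radius 12.7, so the center V sits 12.7 in from both sides at V = (-41.70, -21.60). Then |KV| = |V − K| = 46.96.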